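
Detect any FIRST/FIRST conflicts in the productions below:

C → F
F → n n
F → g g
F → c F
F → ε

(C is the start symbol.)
Productions for F:
  F → n n: FIRST = { 'n' }
  F → g g: FIRST = { 'g' }
  F → c F: FIRST = { 'c' }
  F → ε: FIRST = { ε }
C has only one production, so no FIRST/FIRST conflict is possible there.

All alternatives of each non-terminal have pairwise disjoint FIRST sets.

Answer: No FIRST/FIRST conflicts.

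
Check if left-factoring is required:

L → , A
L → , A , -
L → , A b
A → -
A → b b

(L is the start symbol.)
Left-factoring is needed when two productions for the same non-terminal
share a common prefix on the right-hand side.

Productions for L:
  L → , A
  L → , A , -
  L → , A b
Productions for A:
  A → -
  A → b b

Found common prefix ', A' in productions for L

Answer: Yes, L has productions with common prefix ', A'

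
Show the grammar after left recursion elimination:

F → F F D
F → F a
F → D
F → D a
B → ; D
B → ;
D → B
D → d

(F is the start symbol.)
F is directly left-recursive. The standard transformation for
  A → A α₁ | ... | A α_m | β₁ | ... | β_n
is
  A  → β₁ A' | ... | β_n A'
  A' → α₁ A' | ... | α_m A' | ε

F → D becomes F → D F'
F → D a becomes F → D a F'
F → F F D becomes F' → F D F'
F → F a becomes F' → a F'
Add F' → ε

Productions for other non-terminals are unchanged:
  B → ; D
  B → ;
  D → B
  D → d

Resulting grammar:
F → D F'
F → D a F'
F' → F D F'
F' → a F'
F' → ε
B → ; D
B → ;
D → B
D → d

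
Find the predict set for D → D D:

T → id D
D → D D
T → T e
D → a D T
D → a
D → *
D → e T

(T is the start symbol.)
{ '*', 'a', 'e' }

PREDICT(D → D D) = (FIRST(RHS) \ {ε}) ∪ (FOLLOW(D) if ε ∈ FIRST(RHS), i.e. RHS ⇒* ε)
FIRST(D) = { '*', 'a', 'e' }
FIRST(D D) = { '*', 'a', 'e' }
ε ∉ FIRST(D D), so FOLLOW(D) is not added.
PREDICT(D → D D) = { '*', 'a', 'e' }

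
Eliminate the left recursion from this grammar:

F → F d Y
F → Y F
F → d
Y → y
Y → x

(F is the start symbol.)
F is directly left-recursive. The standard transformation for
  A → A α₁ | ... | A α_m | β₁ | ... | β_n
is
  A  → β₁ A' | ... | β_n A'
  A' → α₁ A' | ... | α_m A' | ε

F → Y F becomes F → Y F F'
F → d becomes F → d F'
F → F d Y becomes F' → d Y F'
Add F' → ε

Productions for other non-terminals are unchanged:
  Y → y
  Y → x

Resulting grammar:
F → Y F F'
F → d F'
F' → d Y F'
F' → ε
Y → y
Y → x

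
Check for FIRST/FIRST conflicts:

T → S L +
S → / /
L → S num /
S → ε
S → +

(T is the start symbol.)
No FIRST/FIRST conflicts.

Productions for S:
  S → / /: FIRST = { '/' }
  S → ε: FIRST = { ε }
  S → +: FIRST = { '+' }
T, L have only one production, so no FIRST/FIRST conflict is possible there.

All alternatives of each non-terminal have pairwise disjoint FIRST sets.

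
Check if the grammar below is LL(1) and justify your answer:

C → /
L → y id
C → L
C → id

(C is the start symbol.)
A grammar is LL(1) if for each non-terminal N with multiple productions, the predict sets of those productions are pairwise disjoint, where PREDICT(N → α) = (FIRST(α) \ {ε}) ∪ (FOLLOW(N) if α ⇒* ε).

Relevant sets:
  FIRST(L) = { 'y' }

For C:
  PREDICT(C → '/') = { '/' }
  PREDICT(C → L) = { 'y' }
  PREDICT(C → id) = { 'id' }
L has a single production, so nothing to check there.

All predict sets are disjoint. The grammar IS LL(1).

Answer: Yes, the grammar is LL(1).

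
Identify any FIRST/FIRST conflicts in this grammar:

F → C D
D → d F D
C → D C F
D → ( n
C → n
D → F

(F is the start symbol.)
FIRST sets of the non-terminals at (or reachable through a nullable prefix from) the front of some alternative:
  FIRST(F) = { '(', 'd', 'n' }
  FIRST(D) = { '(', 'd', 'n' }

Productions for D:
  D → d F D: FIRST = { 'd' }
  D → ( n: FIRST = { '(' }
  D → F: FIRST = { '(', 'd', 'n' }
Productions for C:
  C → D C F: FIRST = { '(', 'd', 'n' }
  C → n: FIRST = { 'n' }
F has only one production, so no FIRST/FIRST conflict is possible there.

Conflict for D: D → d F D and D → F
  Overlap: { 'd' }
Conflict for D: D → ( n and D → F
  Overlap: { '(' }
Conflict for C: C → D C F and C → n
  Overlap: { 'n' }

Answer: Yes. D → d F D / D → F on { 'd' }; D → '(' n / D → F on { '(' }; C → D C F / C → n on { 'n' }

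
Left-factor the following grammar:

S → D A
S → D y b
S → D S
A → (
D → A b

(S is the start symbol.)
S → D S'
S' → A
S' → y b
S' → S
A → (
D → A b

Left-factoring transforms A → αβ₁ | αβ₂ into A → αA' and A' → β₁ | β₂
(α is the longest common prefix among the alternatives). Repeat until
no nonterminal has two alternatives with a common prefix.

Round 1: S has alternatives sharing prefix 'D'. Introduce S': S → D S'
  Add: S' → A
  Add: S' → y b
  Add: S' → S

No remaining common prefixes — done.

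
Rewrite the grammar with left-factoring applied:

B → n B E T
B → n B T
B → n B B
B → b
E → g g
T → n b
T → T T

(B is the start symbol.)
Left-factoring transforms A → αβ₁ | αβ₂ into A → αA' and A' → β₁ | β₂
(α is the longest common prefix among the alternatives). Repeat until
no nonterminal has two alternatives with a common prefix.

Round 1: B has alternatives sharing prefix 'n B'. Introduce B': B → n B B'
  Add: B' → E T
  Add: B' → T
  Add: B' → B

No remaining common prefixes — done.

Resulting grammar:
B → n B B'
B' → E T
B' → T
B' → B
B → b
E → g g
T → n b
T → T T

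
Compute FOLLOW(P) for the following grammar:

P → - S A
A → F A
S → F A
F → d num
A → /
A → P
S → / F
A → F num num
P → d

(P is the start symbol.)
To compute FOLLOW(P), find every occurrence of P on a right-hand side N → α P β: add FIRST(β) \ {ε}, and if β is empty or nullable also add FOLLOW(N). Iterate to a fixed point.

P is the start symbol, so $ ∈ FOLLOW(P).
In A → P: P is at the end, add FOLLOW(A)

The FOLLOW sets referred to above (computed the same way, to a fixed point):
  FOLLOW(A) = { $, '-', '/', 'd' }

Taking the union: FOLLOW(P) = { $, '-', '/', 'd' }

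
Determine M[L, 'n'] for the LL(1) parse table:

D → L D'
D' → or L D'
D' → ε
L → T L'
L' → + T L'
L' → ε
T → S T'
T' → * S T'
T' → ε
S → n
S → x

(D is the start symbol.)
To find M[L, 'n'], we find productions for L where 'n' is in the predict set (PREDICT(N → α) = (FIRST(α) \ {ε}) ∪ (FOLLOW(N) if α ⇒* ε)).

Relevant sets:
  FIRST(T) = { 'n', 'x' }

L → T L': PREDICT = { 'n', 'x' }
  'n' is in predict set, so this production goes in M[L, 'n']

M[L, 'n'] = L → T L'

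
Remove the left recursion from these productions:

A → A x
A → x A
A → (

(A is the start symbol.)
A → x A A'
A → ( A'
A' → x A'
A' → ε

A is directly left-recursive. The standard transformation for
  A → A α₁ | ... | A α_m | β₁ | ... | β_n
is
  A  → β₁ A' | ... | β_n A'
  A' → α₁ A' | ... | α_m A' | ε

A → x A becomes A → x A A'
A → ( becomes A → ( A'
A → A x becomes A' → x A'
Add A' → ε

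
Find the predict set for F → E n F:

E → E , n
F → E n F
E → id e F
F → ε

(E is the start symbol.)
PREDICT(F → E n F) = (FIRST(RHS) \ {ε}) ∪ (FOLLOW(F) if ε ∈ FIRST(RHS), i.e. RHS ⇒* ε)
FIRST(E) = { 'id' }
FIRST(E n F) = { 'id' }
ε ∉ FIRST(E n F), so FOLLOW(F) is not added.
PREDICT(F → E n F) = { 'id' }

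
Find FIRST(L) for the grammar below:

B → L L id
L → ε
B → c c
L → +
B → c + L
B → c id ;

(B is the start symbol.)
{ '+', ε }

From L → ε:
  - ε-production, so ε ∈ FIRST(L)
From L → +:
  - '+' is a terminal: add '+' and stop

Collecting: FIRST(L) = { '+', ε }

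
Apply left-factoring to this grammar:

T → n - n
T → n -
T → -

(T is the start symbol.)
T → n - T'
T' → n
T' → ε
T → -

Left-factoring transforms A → αβ₁ | αβ₂ into A → αA' and A' → β₁ | β₂
(α is the longest common prefix among the alternatives). Repeat until
no nonterminal has two alternatives with a common prefix.

Round 1: T has alternatives sharing prefix 'n -'. Introduce T': T → n - T'
  Add: T' → n
  Add: T' → ε

No remaining common prefixes — done.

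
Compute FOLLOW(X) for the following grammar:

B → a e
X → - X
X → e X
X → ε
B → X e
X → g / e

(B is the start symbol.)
To compute FOLLOW(X), find every occurrence of X on a right-hand side N → α X β: add FIRST(β) \ {ε}, and if β is empty or nullable also add FOLLOW(N). Iterate to a fixed point.

In X → - X: X is at the end; this adds FOLLOW(X) to itself — nothing new
In X → e X: X is at the end; this adds FOLLOW(X) to itself — nothing new
In B → X e: X is followed by e, add FIRST(e) \ {ε} = { 'e' }

Taking the union: FOLLOW(X) = { 'e' }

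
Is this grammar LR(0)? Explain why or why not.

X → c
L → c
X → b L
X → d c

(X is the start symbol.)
A grammar is LR(0) if no state in the canonical LR(0) collection has:
  - both a shift item (dot before a terminal) and a complete item (shift-reduce conflict), or
  - two or more complete items (reduce-reduce conflict; the accept item [X' → X .] counts as a complete item here).

Augment with X' → X and build the canonical LR(0) collection (I0 = CLOSURE({[X' → . X]}), then GOTO on every symbol after a dot until no new states appear). It has 8 states:
  I0: { [X → . b L], [X → . c], [X → . d c], [X' → . X] }  — shift
  I1: { [X' → X .] }  — accept
  I2: { [L → . c], [X → b . L] }  — shift
  I3: { [X → c .] }  — reduce
  I4: { [X → d . c] }  — shift
  I5: { [X → d c .] }  — reduce
  I6: { [X → b L .] }  — reduce
  I7: { [L → c .] }  — reduce

Every state is either a pure shift/goto state or contains exactly one complete item and nothing to shift — no conflicts. The grammar is LR(0).

Answer: Yes, the grammar is LR(0)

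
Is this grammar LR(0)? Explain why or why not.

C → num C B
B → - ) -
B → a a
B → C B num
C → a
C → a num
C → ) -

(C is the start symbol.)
A grammar is LR(0) if no state in the canonical LR(0) collection has:
  - both a shift item (dot before a terminal) and a complete item (shift-reduce conflict), or
  - two or more complete items (reduce-reduce conflict; the accept item [C' → C .] counts as a complete item here).

Augment with C' → C and build the canonical LR(0) collection (I0 = CLOSURE({[C' → . C]}), then GOTO on every symbol after a dot until no new states appear). It has 17 states:
  I0: { [C → . ) -], [C → . a num], [C → . a], [C → . num C B], [C' → . C] }  — shift
  I1: { [C → ) . -] }  — shift
  I2: { [C' → C .] }  — accept
  I3: { [C → a . num], [C → a .] }  — shift, reduce
  I4: { [C → . ) -], [C → . a num], [C → . a], [C → . num C B], [C → num . C B] }  — shift
  I5: { [B → . - ) -], [B → . C B num], [B → . a a], [C → . ) -], [C → . a num], [C → . a], [C → . num C B], [C → num C . B] }  — shift
  I6: { [B → - . ) -] }  — shift
  I7: { [C → num C B .] }  — reduce
  I8: { [B → . - ) -], [B → . C B num], [B → . a a], [B → C . B num], [C → . ) -], [C → . a num], [C → . a], [C → . num C B] }  — shift
  I9: { [B → a . a], [C → a . num], [C → a .] }  — shift, reduce
  I10: { [B → a a .] }  — reduce
  I11: { [C → a num .] }  — reduce
  I12: { [B → C B . num] }  — shift
  I13: { [B → C B num .] }  — reduce
  I14: { [B → - ) . -] }  — shift
  I15: { [B → - ) - .] }  — reduce
  I16: { [C → ) - .] }  — reduce

Conflict in state I3:
  Shift-reduce conflict between [C → a .] and [C → a . num]
So the grammar is NOT LR(0).

Answer: No. Shift-reduce conflict between [C → a .] and [C → a . num]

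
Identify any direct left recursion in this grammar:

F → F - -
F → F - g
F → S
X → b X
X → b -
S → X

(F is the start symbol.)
Yes, F is left-recursive

Direct left recursion occurs when N → N α for some non-terminal N (the right-hand side begins with the left-hand side itself).

F → F - -: LEFT RECURSIVE (starts with F)
F → F - g: LEFT RECURSIVE (starts with F)
F → S: starts with S
X → b X: starts with b
X → b -: starts with b
S → X: starts with X

The grammar has direct left recursion on: F.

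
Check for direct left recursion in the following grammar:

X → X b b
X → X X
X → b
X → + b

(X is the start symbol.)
Yes, X is left-recursive

Direct left recursion occurs when N → N α for some non-terminal N (the right-hand side begins with the left-hand side itself).

X → X b b: LEFT RECURSIVE (starts with X)
X → X X: LEFT RECURSIVE (starts with X)
X → b: starts with b
X → + b: starts with '+'

The grammar has direct left recursion on: X.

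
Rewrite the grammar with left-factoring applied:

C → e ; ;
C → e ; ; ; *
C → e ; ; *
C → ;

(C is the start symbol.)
C → e ; ; C'
C' → ε
C' → ; *
C' → *
C → ;

Left-factoring transforms A → αβ₁ | αβ₂ into A → αA' and A' → β₁ | β₂
(α is the longest common prefix among the alternatives). Repeat until
no nonterminal has two alternatives with a common prefix.

Round 1: C has alternatives sharing prefix 'e ; ;'. Introduce C': C → e ; ; C'
  Add: C' → ε
  Add: C' → ; *
  Add: C' → *

No remaining common prefixes — done.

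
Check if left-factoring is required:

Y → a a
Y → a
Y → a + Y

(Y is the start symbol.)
Left-factoring is needed when two productions for the same non-terminal
share a common prefix on the right-hand side.

Productions for Y:
  Y → a a
  Y → a
  Y → a + Y

Found common prefix 'a' in productions for Y

Answer: Yes, Y has productions with common prefix 'a'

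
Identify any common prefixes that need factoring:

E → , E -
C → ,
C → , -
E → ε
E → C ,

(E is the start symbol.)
Left-factoring is needed when two productions for the same non-terminal
share a common prefix on the right-hand side.

Productions for E:
  E → , E -
  E → ε
  E → C ,
Productions for C:
  C → ,
  C → , -

Found common prefix ',' in productions for C

Answer: Yes, C has productions with common prefix ','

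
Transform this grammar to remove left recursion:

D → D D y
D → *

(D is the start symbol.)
D is directly left-recursive. The standard transformation for
  A → A α₁ | ... | A α_m | β₁ | ... | β_n
is
  A  → β₁ A' | ... | β_n A'
  A' → α₁ A' | ... | α_m A' | ε

D → * becomes D → * D'
D → D D y becomes D' → D y D'
Add D' → ε

Resulting grammar:
D → * D'
D' → D y D'
D' → ε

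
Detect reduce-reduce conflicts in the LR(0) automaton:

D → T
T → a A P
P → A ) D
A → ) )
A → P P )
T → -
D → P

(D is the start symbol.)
Augment with D' → D and build the canonical LR(0) collection (I0 = CLOSURE({[D' → . D]}), then GOTO on every symbol after a dot until no new states appear). It has 18 states:
  I0: { [A → . ) )], [A → . P P )], [D → . P], [D → . T], [D' → . D], [P → . A ) D], [T → . -], [T → . a A P] }  — shift
  I1: { [A → ) . )] }  — shift
  I2: { [T → - .] }  — reduce
  I3: { [P → A . ) D] }  — shift
  I4: { [D' → D .] }  — accept
  I5: { [A → . ) )], [A → . P P )], [A → P . P )], [D → P .], [P → . A ) D] }  — shift, reduce
  I6: { [D → T .] }  — reduce
  I7: { [A → . ) )], [A → . P P )], [P → . A ) D], [T → a . A P] }  — shift
  I8: { [A → . ) )], [A → . P P )], [P → . A ) D], [P → A . ) D], [T → a A . P] }  — shift
  I9: { [A → . ) )], [A → . P P )], [A → P . P )], [P → . A ) D] }  — shift
  I10: { [A → . ) )], [A → . P P )], [A → P . P )], [A → P P . )], [P → . A ) D] }  — shift
  I11: { [A → ) . )], [A → P P ) .] }  — shift, reduce
  I12: { [A → ) ) .] }  — reduce
  I13: { [A → ) . )], [A → . ) )], [A → . P P )], [D → . P], [D → . T], [P → . A ) D], [P → A ) . D], [T → . -], [T → . a A P] }  — shift
  I14: { [A → . ) )], [A → . P P )], [A → P . P )], [P → . A ) D], [T → a A P .] }  — shift, reduce
  I15: { [A → ) ) .], [A → ) . )] }  — shift, reduce
  I16: { [P → A ) D .] }  — reduce
  I17: { [A → . ) )], [A → . P P )], [D → . P], [D → . T], [P → . A ) D], [P → A ) . D], [T → . -], [T → . a A P] }  — shift

No state contains more than one complete item.

Answer: No reduce-reduce conflicts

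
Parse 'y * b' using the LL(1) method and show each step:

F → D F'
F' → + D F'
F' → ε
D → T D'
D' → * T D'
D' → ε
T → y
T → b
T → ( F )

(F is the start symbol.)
LL(1) parsing maintains a stack (initially the start symbol over $) and the input. At each step: if the stack top is a terminal, match it against the current input token; if it is a non-terminal N, replace it with the RHS of M[N, lookahead] (the unique production whose predict set contains the lookahead).

Stack is shown with the top on the left.

Stack        Input    Action
----------------------------
F $          y * b $  output F → D F'
D F' $       y * b $  output D → T D'
T D' F' $    y * b $  output T → y
y D' F' $    y * b $  match 'y'
D' F' $      * b $    output D' → * T D'
* T D' F' $  * b $    match '*'
T D' F' $    b $      output T → b
b D' F' $    b $      match 'b'
D' F' $      $        output D' → ε
F' $         $        output F' → ε
$            $        accept

The string is accepted.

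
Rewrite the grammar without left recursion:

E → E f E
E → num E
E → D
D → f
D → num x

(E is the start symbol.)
E → num E E'
E → D E'
E' → f E E'
E' → ε
D → f
D → num x

E is directly left-recursive. The standard transformation for
  A → A α₁ | ... | A α_m | β₁ | ... | β_n
is
  A  → β₁ A' | ... | β_n A'
  A' → α₁ A' | ... | α_m A' | ε

E → num E becomes E → num E E'
E → D becomes E → D E'
E → E f E becomes E' → f E E'
Add E' → ε

Productions for other non-terminals are unchanged:
  D → f
  D → num x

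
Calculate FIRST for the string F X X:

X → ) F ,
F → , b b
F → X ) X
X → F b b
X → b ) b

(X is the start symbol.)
{ ')', ',', 'b' }

FIRST sets of the non-terminals involved (from the grammar, by fixed-point iteration):
  FIRST(F) = { ')', ',', 'b' }

To compute FIRST(F X X), process the symbols left to right:
Symbol F is a non-terminal. Add FIRST(F) \ {ε} = { ')', ',', 'b' }
F is not nullable (ε ∉ FIRST(F)), so stop here.
FIRST(F X X) = { ')', ',', 'b' }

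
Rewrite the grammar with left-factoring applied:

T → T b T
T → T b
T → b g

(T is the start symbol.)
Left-factoring transforms A → αβ₁ | αβ₂ into A → αA' and A' → β₁ | β₂
(α is the longest common prefix among the alternatives). Repeat until
no nonterminal has two alternatives with a common prefix.

Round 1: T has alternatives sharing prefix 'T b'. Introduce T': T → T b T'
  Add: T' → T
  Add: T' → ε

No remaining common prefixes — done.

Resulting grammar:
T → T b T'
T' → T
T' → ε
T → b g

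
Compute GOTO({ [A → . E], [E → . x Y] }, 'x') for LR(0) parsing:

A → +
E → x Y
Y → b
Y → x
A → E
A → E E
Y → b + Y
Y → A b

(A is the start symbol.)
GOTO(I, 'x') = CLOSURE({ [A → αX.β] : [A → α.Xβ] ∈ I, X = 'x' })

Items with dot before 'x', with the dot advanced:
  [E → . x Y] → [E → x . Y]
Closure of the advanced items:
  [E → x . Y] has the dot before Y: add [Y → . b], [Y → . x], [Y → . b + Y], [Y → . A b]
  [Y → . A b] has the dot before A: add [A → . +], [A → . E], [A → . E E]
  [A → . E] has the dot before E: add [E → . x Y]

GOTO = { [A → . +], [A → . E E], [A → . E], [E → . x Y], [E → x . Y], [Y → . A b], [Y → . b + Y], [Y → . b], [Y → . x] }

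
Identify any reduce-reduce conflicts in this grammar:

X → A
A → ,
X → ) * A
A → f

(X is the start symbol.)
Augment with X' → X and build the canonical LR(0) collection (I0 = CLOSURE({[X' → . X]}), then GOTO on every symbol after a dot until no new states appear). It has 8 states:
  I0: { [A → . ,], [A → . f], [X → . ) * A], [X → . A], [X' → . X] }  — shift
  I1: { [X → ) . * A] }  — shift
  I2: { [A → , .] }  — reduce
  I3: { [X → A .] }  — reduce
  I4: { [X' → X .] }  — accept
  I5: { [A → f .] }  — reduce
  I6: { [A → . ,], [A → . f], [X → ) * . A] }  — shift
  I7: { [X → ) * A .] }  — reduce

No state contains more than one complete item.

Answer: No reduce-reduce conflicts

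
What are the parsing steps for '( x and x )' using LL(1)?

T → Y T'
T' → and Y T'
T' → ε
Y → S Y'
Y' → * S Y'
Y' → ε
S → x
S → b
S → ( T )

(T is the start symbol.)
Stack is shown with the top on the left.

Stack               Input          Action
-----------------------------------------
T $                 ( x and x ) $  output T → Y T'
Y T' $              ( x and x ) $  output Y → S Y'
S Y' T' $           ( x and x ) $  output S → ( T )
( T ) Y' T' $       ( x and x ) $  match '('
T ) Y' T' $         x and x ) $    output T → Y T'
Y T' ) Y' T' $      x and x ) $    output Y → S Y'
S Y' T' ) Y' T' $   x and x ) $    output S → x
x Y' T' ) Y' T' $   x and x ) $    match 'x'
Y' T' ) Y' T' $     and x ) $      output Y' → ε
T' ) Y' T' $        and x ) $      output T' → and Y T'
and Y T' ) Y' T' $  and x ) $      match 'and'
Y T' ) Y' T' $      x ) $          output Y → S Y'
S Y' T' ) Y' T' $   x ) $          output S → x
x Y' T' ) Y' T' $   x ) $          match 'x'
Y' T' ) Y' T' $     ) $            output Y' → ε
T' ) Y' T' $        ) $            output T' → ε
) Y' T' $           ) $            match ')'
Y' T' $             $              output Y' → ε
T' $                $              output T' → ε
$                   $              accept

The string is accepted.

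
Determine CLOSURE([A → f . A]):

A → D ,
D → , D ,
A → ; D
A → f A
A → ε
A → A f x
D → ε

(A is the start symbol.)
{ [A → . ; D], [A → . A f x], [A → . D ,], [A → . f A], [A → .], [A → f . A], [D → . , D ,], [D → .] }

To compute CLOSURE, for each item [A → α.Bβ] where B is a non-terminal, add [B → .γ] for all productions B → γ; repeat for the newly added items until nothing changes.

Start with: [A → f . A]
  [A → f . A] has the dot before A: add [A → . D ,], [A → . ; D], [A → . f A], [A → .], [A → . A f x]
  [A → . D ,] has the dot before D: add [D → . , D ,], [D → .]
No further items can be added.

CLOSURE = { [A → . ; D], [A → . A f x], [A → . D ,], [A → . f A], [A → .], [A → f . A], [D → . , D ,], [D → .] }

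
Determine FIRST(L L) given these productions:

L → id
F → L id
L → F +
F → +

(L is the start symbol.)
FIRST sets of the non-terminals involved (from the grammar, by fixed-point iteration):
  FIRST(L) = { '+', 'id' }

To compute FIRST(L L), process the symbols left to right:
Symbol L is a non-terminal. Add FIRST(L) \ {ε} = { '+', 'id' }
L is not nullable (ε ∉ FIRST(L)), so stop here.
FIRST(L L) = { '+', 'id' }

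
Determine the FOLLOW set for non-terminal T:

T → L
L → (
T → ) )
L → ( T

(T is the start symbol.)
To compute FOLLOW(T), find every occurrence of T on a right-hand side N → α T β: add FIRST(β) \ {ε}, and if β is empty or nullable also add FOLLOW(N). Iterate to a fixed point.

T is the start symbol, so $ ∈ FOLLOW(T).
In L → ( T: T is at the end, add FOLLOW(L)

The FOLLOW sets referred to above (computed the same way, to a fixed point):
  FOLLOW(L) = { $ }

Taking the union: FOLLOW(T) = { $ }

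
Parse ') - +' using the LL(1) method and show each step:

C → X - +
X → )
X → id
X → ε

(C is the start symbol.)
LL(1) parsing maintains a stack (initially the start symbol over $) and the input. At each step: if the stack top is a terminal, match it against the current input token; if it is a non-terminal N, replace it with the RHS of M[N, lookahead] (the unique production whose predict set contains the lookahead).

Stack is shown with the top on the left.

Stack    Input    Action
------------------------
C $      ) - + $  output C → X - +
X - + $  ) - + $  output X → )
) - + $  ) - + $  match ')'
- + $    - + $    match '-'
+ $      + $      match '+'
$        $        accept

The string is accepted.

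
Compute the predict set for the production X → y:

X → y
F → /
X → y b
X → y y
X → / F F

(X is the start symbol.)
PREDICT(X → y) = (FIRST(RHS) \ {ε}) ∪ (FOLLOW(X) if ε ∈ FIRST(RHS), i.e. RHS ⇒* ε)
FIRST(y) = { 'y' }
ε ∉ FIRST(y), so FOLLOW(X) is not added.
PREDICT(X → y) = { 'y' }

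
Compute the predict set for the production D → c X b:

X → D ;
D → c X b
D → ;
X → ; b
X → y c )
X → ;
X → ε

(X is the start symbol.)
{ 'c' }

PREDICT(D → c X b) = (FIRST(RHS) \ {ε}) ∪ (FOLLOW(D) if ε ∈ FIRST(RHS), i.e. RHS ⇒* ε)
FIRST(c X b) = { 'c' }
ε ∉ FIRST(c X b), so FOLLOW(D) is not added.
PREDICT(D → c X b) = { 'c' }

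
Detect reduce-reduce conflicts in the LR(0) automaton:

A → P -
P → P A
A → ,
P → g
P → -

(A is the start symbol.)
A reduce-reduce conflict occurs when an LR(0) state has two complete items [A → α .] and [B → β .] — both call for a reduction, and with no lookahead the parser cannot choose between them.

Augment with A' → A and build the canonical LR(0) collection (I0 = CLOSURE({[A' → . A]}), then GOTO on every symbol after a dot until no new states appear). It has 8 states:
  I0: { [A → . ,], [A → . P -], [A' → . A], [P → . -], [P → . P A], [P → . g] }  — shift
  I1: { [A → , .] }  — reduce
  I2: { [P → - .] }  — reduce
  I3: { [A' → A .] }  — accept
  I4: { [A → . ,], [A → . P -], [A → P . -], [P → . -], [P → . P A], [P → . g], [P → P . A] }  — shift
  I5: { [P → g .] }  — reduce
  I6: { [A → P - .], [P → - .] }  — 2 reduces
  I7: { [P → P A .] }  — reduce

I6 contains complete items [A → P - .], [P → - .] — reduce-reduce conflict.

Answer: Yes — I6: [A → P - .] vs [P → - .]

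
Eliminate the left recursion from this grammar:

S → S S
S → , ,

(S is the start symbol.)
S → , , S'
S' → S S'
S' → ε

S is directly left-recursive. The standard transformation for
  A → A α₁ | ... | A α_m | β₁ | ... | β_n
is
  A  → β₁ A' | ... | β_n A'
  A' → α₁ A' | ... | α_m A' | ε

S → , , becomes S → , , S'
S → S S becomes S' → S S'
Add S' → ε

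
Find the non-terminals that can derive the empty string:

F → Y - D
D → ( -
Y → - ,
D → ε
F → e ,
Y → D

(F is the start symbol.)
{ 'D', 'Y' }

ε-productions: D → ε
So D is immediately nullable.
Y → D: every symbol on the right is nullable, so Y is nullable too.
No further non-terminal can be added: every production for the remaining non-terminals contains a terminal or a non-nullable non-terminal.
Nullable = { 'D', 'Y' }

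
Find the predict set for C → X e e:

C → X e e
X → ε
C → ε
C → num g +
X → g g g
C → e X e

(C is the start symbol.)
{ 'e', 'g' }

PREDICT(C → X e e) = (FIRST(RHS) \ {ε}) ∪ (FOLLOW(C) if ε ∈ FIRST(RHS), i.e. RHS ⇒* ε)
FIRST(X) = { 'g', ε }
FIRST(X e e) = { 'e', 'g' }
ε ∉ FIRST(X e e), so FOLLOW(C) is not added.
PREDICT(C → X e e) = { 'e', 'g' }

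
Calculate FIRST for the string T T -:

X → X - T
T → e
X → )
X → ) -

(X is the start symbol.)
FIRST sets of the non-terminals involved (from the grammar, by fixed-point iteration):
  FIRST(T) = { 'e' }

To compute FIRST(T T -), process the symbols left to right:
Symbol T is a non-terminal. Add FIRST(T) \ {ε} = { 'e' }
T is not nullable (ε ∉ FIRST(T)), so stop here.
FIRST(T T -) = { 'e' }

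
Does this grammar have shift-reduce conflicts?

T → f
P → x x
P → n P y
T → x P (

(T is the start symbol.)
A shift-reduce conflict occurs when an LR(0) state has both:
  - a complete (reduce) item [A → α .] (dot at the end), and
  - a shift item [B → β . c γ] (dot before a terminal).

Augment with T' → T and build the canonical LR(0) collection (I0 = CLOSURE({[T' → . T]}), then GOTO on every symbol after a dot until no new states appear). It has 11 states:
  I0: { [T → . f], [T → . x P (], [T' → . T] }  — shift
  I1: { [T' → T .] }  — accept
  I2: { [T → f .] }  — reduce
  I3: { [P → . n P y], [P → . x x], [T → x . P (] }  — shift
  I4: { [T → x P . (] }  — shift
  I5: { [P → . n P y], [P → . x x], [P → n . P y] }  — shift
  I6: { [P → x . x] }  — shift
  I7: { [P → x x .] }  — reduce
  I8: { [P → n P . y] }  — shift
  I9: { [P → n P y .] }  — reduce
  I10: { [T → x P ( .] }  — reduce

No state contains both a complete item and a shift item.

Answer: No shift-reduce conflicts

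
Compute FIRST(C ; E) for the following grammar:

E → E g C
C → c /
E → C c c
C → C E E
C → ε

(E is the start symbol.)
FIRST sets of the non-terminals involved (from the grammar, by fixed-point iteration):
  FIRST(C) = { 'c', ε }

To compute FIRST(C ; E), process the symbols left to right:
Symbol C is a non-terminal. Add FIRST(C) \ {ε} = { 'c' }
C is nullable (ε ∈ FIRST(C)), continue to the next symbol.
Symbol ; is a terminal. Add ';' and stop.
FIRST(C ; E) = { ';', 'c' }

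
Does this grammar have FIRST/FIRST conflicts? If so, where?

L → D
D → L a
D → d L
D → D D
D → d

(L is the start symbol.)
Yes. D → L a / D → d L on { 'd' }; D → L a / D → D D on { 'd' }; D → L a / D → d on { 'd' }; D → d L / D → D D on { 'd' }; D → d L / D → d on { 'd' }; D → D D / D → d on { 'd' }

A FIRST/FIRST conflict occurs when two productions N → α and N → β for the same non-terminal have FIRST(α) ∩ FIRST(β) ≠ ∅ (with ε ∈ FIRST of a nullable right-hand side, so two nullable alternatives also conflict).

FIRST sets of the non-terminals at (or reachable through a nullable prefix from) the front of some alternative:
  FIRST(L) = { 'd' }
  FIRST(D) = { 'd' }

Productions for D:
  D → L a: FIRST = { 'd' }
  D → d L: FIRST = { 'd' }
  D → D D: FIRST = { 'd' }
  D → d: FIRST = { 'd' }
L has only one production, so no FIRST/FIRST conflict is possible there.

Conflict for D: D → L a and D → d L
  Overlap: { 'd' }
Conflict for D: D → L a and D → D D
  Overlap: { 'd' }
Conflict for D: D → L a and D → d
  Overlap: { 'd' }
Conflict for D: D → d L and D → D D
  Overlap: { 'd' }
Conflict for D: D → d L and D → d
  Overlap: { 'd' }
Conflict for D: D → D D and D → d
  Overlap: { 'd' }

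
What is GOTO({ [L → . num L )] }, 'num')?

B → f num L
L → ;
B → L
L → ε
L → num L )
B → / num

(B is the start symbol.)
GOTO(I, 'num') = CLOSURE({ [A → αX.β] : [A → α.Xβ] ∈ I, X = 'num' })

Items with dot before 'num', with the dot advanced:
  [L → . num L )] → [L → num . L )]
Closure of the advanced items:
  [L → num . L )] has the dot before L: add [L → . ;], [L → .], [L → . num L )]

GOTO = { [L → . ;], [L → . num L )], [L → .], [L → num . L )] }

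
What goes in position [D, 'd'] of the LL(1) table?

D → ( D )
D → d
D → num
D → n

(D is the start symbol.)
To find M[D, 'd'], we find productions for D where 'd' is in the predict set (PREDICT(N → α) = (FIRST(α) \ {ε}) ∪ (FOLLOW(N) if α ⇒* ε)).

D → ( D ): PREDICT = { '(' }
D → d: PREDICT = { 'd' }
  'd' is in predict set, so this production goes in M[D, 'd']
D → num: PREDICT = { 'num' }
D → n: PREDICT = { 'n' }

M[D, 'd'] = D → d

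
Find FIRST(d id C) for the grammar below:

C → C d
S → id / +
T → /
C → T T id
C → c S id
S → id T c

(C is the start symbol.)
{ 'd' }

To compute FIRST(d id C), process the symbols left to right:
Symbol d is a terminal. Add 'd' and stop.
FIRST(d id C) = { 'd' }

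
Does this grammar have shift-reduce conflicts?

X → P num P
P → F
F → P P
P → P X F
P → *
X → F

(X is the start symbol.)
A shift-reduce conflict occurs when an LR(0) state has both:
  - a complete (reduce) item [A → α .] (dot at the end), and
  - a shift item [B → β . c γ] (dot before a terminal).

Augment with X' → X and build the canonical LR(0) collection (I0 = CLOSURE({[X' → . X]}), then GOTO on every symbol after a dot until no new states appear). It has 12 states:
  I0: { [F → . P P], [P → . *], [P → . F], [P → . P X F], [X → . F], [X → . P num P], [X' → . X] }  — shift
  I1: { [P → * .] }  — reduce
  I2: { [P → F .], [X → F .] }  — 2 reduces
  I3: { [F → . P P], [F → P . P], [P → . *], [P → . F], [P → . P X F], [P → P . X F], [X → . F], [X → . P num P], [X → P . num P] }  — shift
  I4: { [X' → X .] }  — accept
  I5: { [F → . P P], [F → P . P], [F → P P .], [P → . *], [P → . F], [P → . P X F], [P → P . X F], [X → . F], [X → . P num P], [X → P . num P] }  — shift, reduce
  I6: { [F → . P P], [P → . *], [P → . F], [P → . P X F], [P → P X . F] }  — shift
  I7: { [F → . P P], [P → . *], [P → . F], [P → . P X F], [X → P num . P] }  — shift
  I8: { [P → F .] }  — reduce
  I9: { [F → . P P], [F → P . P], [P → . *], [P → . F], [P → . P X F], [P → P . X F], [X → . F], [X → . P num P], [X → P num P .] }  — shift, reduce
  I10: { [P → F .], [P → P X F .] }  — 2 reduces
  I11: { [F → . P P], [F → P . P], [P → . *], [P → . F], [P → . P X F], [P → P . X F], [X → . F], [X → . P num P] }  — shift

I5 contains reduce item [F → P P .] and shift items [P → . *], [X → P . num P] — shift-reduce conflict.
I9 contains reduce item [X → P num P .] and shift item [P → . *] — shift-reduce conflict.

Answer: Yes — I5: [F → P P .] vs [P → . *]; I9: [X → P num P .] vs [P → . *]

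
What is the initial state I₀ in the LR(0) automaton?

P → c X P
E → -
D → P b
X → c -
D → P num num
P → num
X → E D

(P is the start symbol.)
First, augment the grammar with P' → P
I₀ = CLOSURE({ [P' → . P] }):
  [P' → . P] has the dot before P: add [P → . c X P], [P → . num]
No further items can be added.

I₀ = { [P → . c X P], [P → . num], [P' → . P] }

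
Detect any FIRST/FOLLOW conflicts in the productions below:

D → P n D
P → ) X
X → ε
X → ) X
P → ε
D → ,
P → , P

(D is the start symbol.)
Nullable non-terminals: P, X.

P: nullable alternative(s) P → ε; FOLLOW(P) = { 'n' }
  P → ) X: FIRST \ {ε} = { ')' } — disjoint from FOLLOW(P)
  P → ε: FIRST \ {ε} = { } — this is the only nullable alternative, skip
  P → , P: FIRST \ {ε} = { ',' } — disjoint from FOLLOW(P)

X: nullable alternative(s) X → ε; FOLLOW(X) = { 'n' }
  X → ε: FIRST \ {ε} = { } — this is the only nullable alternative, skip
  X → ) X: FIRST \ {ε} = { ')' } — disjoint from FOLLOW(X)

D has no nullable alternative, so no FIRST/FOLLOW check is needed there.

No FIRST/FOLLOW conflicts found.

Answer: No FIRST/FOLLOW conflicts.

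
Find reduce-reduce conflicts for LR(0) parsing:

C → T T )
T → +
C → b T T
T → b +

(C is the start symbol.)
A reduce-reduce conflict occurs when an LR(0) state has two complete items [A → α .] and [B → β .] — both call for a reduction, and with no lookahead the parser cannot choose between them.

Augment with C' → C and build the canonical LR(0) collection (I0 = CLOSURE({[C' → . C]}), then GOTO on every symbol after a dot until no new states appear). It has 12 states:
  I0: { [C → . T T )], [C → . b T T], [C' → . C], [T → . +], [T → . b +] }  — shift
  I1: { [T → + .] }  — reduce
  I2: { [C' → C .] }  — accept
  I3: { [C → T . T )], [T → . +], [T → . b +] }  — shift
  I4: { [C → b . T T], [T → . +], [T → . b +], [T → b . +] }  — shift
  I5: { [T → + .], [T → b + .] }  — 2 reduces
  I6: { [C → b T . T], [T → . +], [T → . b +] }  — shift
  I7: { [T → b . +] }  — shift
  I8: { [T → b + .] }  — reduce
  I9: { [C → b T T .] }  — reduce
  I10: { [C → T T . )] }  — shift
  I11: { [C → T T ) .] }  — reduce

I5 contains complete items [T → + .], [T → b + .] — reduce-reduce conflict.

Answer: Yes — I5: [T → + .] vs [T → b + .]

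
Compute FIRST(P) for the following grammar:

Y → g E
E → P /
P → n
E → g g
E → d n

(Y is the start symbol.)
{ 'n' }

To compute FIRST(P), examine every production with P on the left-hand side, reading each right-hand side left to right until a non-nullable symbol is reached.

From P → n:
  - n is a terminal: add 'n' and stop

Collecting: FIRST(P) = { 'n' }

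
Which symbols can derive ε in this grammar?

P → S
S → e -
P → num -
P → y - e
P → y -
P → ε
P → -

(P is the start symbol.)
ε-productions: P → ε
So P is immediately nullable.
No further non-terminal can be added: every production for the remaining non-terminals contains a terminal or a non-nullable non-terminal.
Nullable = { 'P' }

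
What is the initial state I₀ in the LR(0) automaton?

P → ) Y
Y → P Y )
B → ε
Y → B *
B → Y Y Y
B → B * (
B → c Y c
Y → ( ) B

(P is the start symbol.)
First, augment the grammar with P' → P
I₀ = CLOSURE({ [P' → . P] }):
  [P' → . P] has the dot before P: add [P → . ) Y]
No further items can be added.

I₀ = { [P → . ) Y], [P' → . P] }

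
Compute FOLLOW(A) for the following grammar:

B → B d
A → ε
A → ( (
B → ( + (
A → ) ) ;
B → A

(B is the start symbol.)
{ $, 'd' }

To compute FOLLOW(A), find every occurrence of A on a right-hand side N → α A β: add FIRST(β) \ {ε}, and if β is empty or nullable also add FOLLOW(N). Iterate to a fixed point.

In B → A: A is at the end, add FOLLOW(B)

The FOLLOW sets referred to above (computed the same way, to a fixed point):
  FOLLOW(B) = { $, 'd' }

Taking the union: FOLLOW(A) = { $, 'd' }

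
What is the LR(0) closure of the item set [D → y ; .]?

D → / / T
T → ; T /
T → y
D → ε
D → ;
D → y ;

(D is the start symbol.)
Start with: [D → y ; .]
The dot is at the end, so nothing is added.

CLOSURE = { [D → y ; .] }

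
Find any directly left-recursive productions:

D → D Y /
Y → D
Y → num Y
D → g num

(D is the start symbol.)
Yes, D is left-recursive

Direct left recursion occurs when N → N α for some non-terminal N (the right-hand side begins with the left-hand side itself).

D → D Y /: LEFT RECURSIVE (starts with D)
Y → D: starts with D
Y → num Y: starts with num
D → g num: starts with g

The grammar has direct left recursion on: D.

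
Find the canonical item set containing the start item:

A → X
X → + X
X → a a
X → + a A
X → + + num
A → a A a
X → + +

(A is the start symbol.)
First, augment the grammar with A' → A
I₀ = CLOSURE({ [A' → . A] }):
  [A' → . A] has the dot before A: add [A → . X], [A → . a A a]
  [A → . X] has the dot before X: add [X → . + X], [X → . a a], [X → . + a A], [X → . + + num], [X → . + +]
No further items can be added.

I₀ = { [A → . X], [A → . a A a], [A' → . A], [X → . + + num], [X → . + +], [X → . + X], [X → . + a A], [X → . a a] }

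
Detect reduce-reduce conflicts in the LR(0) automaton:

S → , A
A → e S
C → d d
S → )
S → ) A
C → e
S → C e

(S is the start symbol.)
A reduce-reduce conflict occurs when an LR(0) state has two complete items [A → α .] and [B → β .] — both call for a reduction, and with no lookahead the parser cannot choose between them.

Augment with S' → S and build the canonical LR(0) collection (I0 = CLOSURE({[S' → . S]}), then GOTO on every symbol after a dot until no new states appear). It has 13 states:
  I0: { [C → . d d], [C → . e], [S → . ) A], [S → . )], [S → . , A], [S → . C e], [S' → . S] }  — shift
  I1: { [A → . e S], [S → ) . A], [S → ) .] }  — shift, reduce
  I2: { [A → . e S], [S → , . A] }  — shift
  I3: { [S → C . e] }  — shift
  I4: { [S' → S .] }  — accept
  I5: { [C → d . d] }  — shift
  I6: { [C → e .] }  — reduce
  I7: { [C → d d .] }  — reduce
  I8: { [S → C e .] }  — reduce
  I9: { [S → , A .] }  — reduce
  I10: { [A → e . S], [C → . d d], [C → . e], [S → . ) A], [S → . )], [S → . , A], [S → . C e] }  — shift
  I11: { [A → e S .] }  — reduce
  I12: { [S → ) A .] }  — reduce

No state contains more than one complete item.

Answer: No reduce-reduce conflicts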